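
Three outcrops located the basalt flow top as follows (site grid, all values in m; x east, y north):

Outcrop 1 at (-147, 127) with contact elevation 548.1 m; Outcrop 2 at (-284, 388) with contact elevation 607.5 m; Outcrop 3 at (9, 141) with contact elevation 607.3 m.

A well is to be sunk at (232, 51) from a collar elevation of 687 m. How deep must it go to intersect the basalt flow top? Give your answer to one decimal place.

39.9 m

Let the plane be z = a·x + b·y + c.
Outcrop 2−Outcrop 1: −137a + 261b = 59.4;  Outcrop 3−Outcrop 1: 156a + 14b = 59.2.
Solving gives a = 0.34291, b = 0.40758.
Then c = 548.1 − a·-147 − b·127 = 546.74.
At (232, 51): z_contact = 79.55 + 20.79 + 546.74 = 647.09 m.
Depth below ground = 687 − 647.09 = 39.9 m.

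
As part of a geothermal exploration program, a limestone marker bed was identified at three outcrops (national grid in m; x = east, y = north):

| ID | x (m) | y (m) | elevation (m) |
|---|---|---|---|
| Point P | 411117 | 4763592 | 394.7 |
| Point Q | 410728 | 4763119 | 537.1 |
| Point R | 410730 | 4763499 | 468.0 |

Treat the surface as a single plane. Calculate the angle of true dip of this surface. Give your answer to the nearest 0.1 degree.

13.1°

Let the plane be z = a·x + b·y + c.
Point Q−Point P: −389a − 473b = 142.4;  Point R−Point P: −387a − 93b = 73.3.
Solving gives a = −0.14589, b = −0.18107.
Gradient magnitude |∇z| = √(a² + b²) = √(0.02128 + 0.03279) = 0.23253.
True dip = arctan(0.23253) = 13.1°, dipping toward NE (azimuth ≈ 039°).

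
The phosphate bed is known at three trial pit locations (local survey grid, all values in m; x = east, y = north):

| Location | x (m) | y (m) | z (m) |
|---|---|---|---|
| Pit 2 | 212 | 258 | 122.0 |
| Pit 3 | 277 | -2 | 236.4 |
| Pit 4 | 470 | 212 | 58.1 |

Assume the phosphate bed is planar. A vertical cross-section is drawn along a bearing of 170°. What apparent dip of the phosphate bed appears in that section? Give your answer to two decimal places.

24.61°

Let the plane be z = a·x + b·y + c.
Pit 3−Pit 2: 65a − 260b = 114.4;  Pit 4−Pit 2: 258a − 46b = −63.9.
Solving gives a = −0.34134, b = −0.52533.
Unit vector along 170° is (sin 170°, cos 170°) = (0.1736, -0.9848).
Slope in that direction = a·(0.1736) + b·(-0.9848) = 0.45808.
Apparent dip = arctan|0.45808| = 24.61° (true dip is 32.1°, so apparent ≤ true as expected).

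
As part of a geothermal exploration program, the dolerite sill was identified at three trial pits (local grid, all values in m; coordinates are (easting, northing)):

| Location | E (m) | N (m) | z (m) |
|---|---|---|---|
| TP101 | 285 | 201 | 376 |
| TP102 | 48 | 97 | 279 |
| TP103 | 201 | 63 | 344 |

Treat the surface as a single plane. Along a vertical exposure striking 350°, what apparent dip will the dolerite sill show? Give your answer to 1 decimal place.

5.5°

Two edge vectors: TP101→TP102 = (-237, -104, -97), TP101→TP103 = (-84, -138, -32).
Normal n = (TP101→TP102) × (TP101→TP103) = (-10058, 564, 23970).
So ∂z/∂E = −n_x/n_z = 0.41961 and ∂z/∂N = −n_y/n_z = −0.02353.
Unit vector along 350° is (sin 350°, cos 350°) = (-0.1736, 0.9848).
Slope in that direction = a·(-0.1736) + b·(0.9848) = −0.09604.
Apparent dip = arctan|0.09604| = 5.5° (true dip is 22.8°, so apparent ≤ true as expected).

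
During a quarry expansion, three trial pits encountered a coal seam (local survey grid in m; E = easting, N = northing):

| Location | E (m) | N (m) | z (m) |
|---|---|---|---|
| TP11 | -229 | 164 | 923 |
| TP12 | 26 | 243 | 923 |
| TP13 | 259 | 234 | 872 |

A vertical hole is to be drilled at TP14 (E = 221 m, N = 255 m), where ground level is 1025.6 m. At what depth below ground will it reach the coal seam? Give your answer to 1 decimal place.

133.0 m

Let the plane be z = a·E + b·N + c.
TP12−TP11: 255a + 79b = 0;  TP13−TP11: 488a + 70b = −51.
Solving gives a = −0.19462, b = 0.62820.
Then c = 923 − a·-229 − b·164 = 775.41.
At (221, 255): z_contact = −43.01 + 160.19 + 775.41 = 892.59 m.
Depth below ground = 1025.6 − 892.59 = 133.0 m.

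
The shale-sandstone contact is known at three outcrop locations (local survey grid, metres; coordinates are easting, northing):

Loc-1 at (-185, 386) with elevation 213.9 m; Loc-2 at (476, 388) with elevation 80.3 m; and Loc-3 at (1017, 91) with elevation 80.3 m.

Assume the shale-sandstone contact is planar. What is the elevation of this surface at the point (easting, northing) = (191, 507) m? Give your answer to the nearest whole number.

94 m

Let the plane be z = a·easting + b·northing + c.
Loc-2−Loc-1: 661a + 2b = −133.6;  Loc-3−Loc-1: 1202a − 295b = −133.6.
Solving gives a = −0.20101, b = −0.36615.
Then c = 213.9 − a·-185 − b·386 = 318.05.
At (191, 507): z = −38.4 − 185.6 + 318.05 = 94.0 m.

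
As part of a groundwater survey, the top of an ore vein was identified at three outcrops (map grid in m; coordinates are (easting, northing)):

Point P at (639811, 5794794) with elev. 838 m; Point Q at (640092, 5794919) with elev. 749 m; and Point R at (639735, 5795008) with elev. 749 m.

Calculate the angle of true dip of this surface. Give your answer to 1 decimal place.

Let the plane be z = a·E + b·N + c.
Point Q−Point P: 281a + 125b = −89;  Point R−Point P: −76a + 214b = −89.
Solving gives a = −0.11375, b = −0.45629.
Gradient magnitude |∇z| = √(a² + b²) = √(0.01294 + 0.20820) = 0.47025.
True dip = arctan(0.47025) = 25.2°, dipping toward NNE (azimuth ≈ 014°).

25.2°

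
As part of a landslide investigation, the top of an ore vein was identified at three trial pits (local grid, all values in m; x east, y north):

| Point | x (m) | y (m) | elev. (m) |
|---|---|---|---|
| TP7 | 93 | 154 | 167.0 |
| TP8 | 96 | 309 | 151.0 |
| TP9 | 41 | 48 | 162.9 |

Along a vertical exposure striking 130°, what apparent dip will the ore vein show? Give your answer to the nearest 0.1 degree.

16.7°

Two edge vectors: TP7→TP8 = (3, 155, -16), TP7→TP9 = (-52, -106, -4.1).
Normal n = (TP7→TP8) × (TP7→TP9) = (-2331.5, 844.3, 7742).
So ∂z/∂x = −n_x/n_z = 0.30115 and ∂z/∂y = −n_y/n_z = −0.10905.
Unit vector along 130° is (sin 130°, cos 130°) = (0.7660, -0.6428).
Slope in that direction = a·(0.7660) + b·(-0.6428) = 0.30079.
Apparent dip = arctan|0.30079| = 16.7° (true dip is 17.8°, so apparent ≤ true as expected).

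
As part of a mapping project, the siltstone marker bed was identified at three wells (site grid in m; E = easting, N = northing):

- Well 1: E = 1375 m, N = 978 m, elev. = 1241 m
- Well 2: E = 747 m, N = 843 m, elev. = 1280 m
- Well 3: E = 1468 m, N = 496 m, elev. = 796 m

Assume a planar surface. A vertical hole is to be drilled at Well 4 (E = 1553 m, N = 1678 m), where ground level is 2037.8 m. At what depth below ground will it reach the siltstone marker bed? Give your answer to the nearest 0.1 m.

Let the plane be z = a·E + b·N + c.
Well 2−Well 1: −628a − 135b = 39;  Well 3−Well 1: 93a − 482b = −445.
Solving gives a = −0.250191, b = 0.874963.
Then c = 1241 − a·1375 − b·978 = 729.30.
At (1553, 1678): z_contact = −388.55 + 1468.19 + 729.30 = 1808.94 m.
Depth below ground = 2037.8 − 1808.94 = 228.9 m.

228.9 m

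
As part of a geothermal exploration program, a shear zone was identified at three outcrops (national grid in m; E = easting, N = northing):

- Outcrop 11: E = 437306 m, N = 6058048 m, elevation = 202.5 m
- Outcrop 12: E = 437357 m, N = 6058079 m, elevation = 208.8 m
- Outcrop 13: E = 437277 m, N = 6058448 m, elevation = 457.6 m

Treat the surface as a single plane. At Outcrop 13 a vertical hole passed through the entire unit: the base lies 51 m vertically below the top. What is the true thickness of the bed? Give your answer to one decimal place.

Let the plane be z = a·E + b·N + c.
Outcrop 12−Outcrop 11: 51a + 31b = 6.3;  Outcrop 13−Outcrop 11: −29a + 400b = 255.1.
Solving gives a = −0.25297, b = 0.61941.
|∇z| = √(a²+b²) = 0.66908, so dip δ = arctan(0.66908) = 33.79°.
True thickness = vertical thickness × cos δ = 51 × cos 33.79° = 42.4 m.

42.4 m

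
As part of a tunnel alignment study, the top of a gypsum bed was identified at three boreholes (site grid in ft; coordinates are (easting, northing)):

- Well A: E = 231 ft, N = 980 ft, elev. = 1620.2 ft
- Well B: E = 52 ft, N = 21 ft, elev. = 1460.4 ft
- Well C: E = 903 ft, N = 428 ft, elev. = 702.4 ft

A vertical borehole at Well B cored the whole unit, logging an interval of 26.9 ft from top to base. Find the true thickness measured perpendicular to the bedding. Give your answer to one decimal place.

Let the plane be z = a·E + b·N + c.
Well B−Well A: −179a − 959b = −159.8;  Well C−Well A: 672a − 552b = −917.8.
Solving gives a = −1.06553, b = 0.36552.
|∇z| = √(a²+b²) = 1.12648, so dip δ = arctan(1.12648) = 48.40°.
True thickness = vertical thickness × cos δ = 26.9 × cos 48.40° = 17.9 ft.

17.9 ft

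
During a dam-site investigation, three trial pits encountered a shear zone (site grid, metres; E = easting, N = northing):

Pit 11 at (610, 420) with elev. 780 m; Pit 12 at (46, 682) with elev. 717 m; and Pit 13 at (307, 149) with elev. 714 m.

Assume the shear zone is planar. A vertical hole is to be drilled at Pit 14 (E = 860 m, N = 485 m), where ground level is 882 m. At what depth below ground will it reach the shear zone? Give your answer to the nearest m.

Let the plane be z = a·E + b·N + c.
Pit 12−Pit 11: −564a + 262b = −63;  Pit 13−Pit 11: −303a − 271b = −66.
Solving gives a = 0.14798, b = 0.07809.
Then c = 780 − a·610 − b·420 = 656.94.
At (860, 485): z_contact = 127.3 + 37.9 + 656.94 = 822.1 m.
Depth below ground = 882 − 822.1 = 60 m.

60 m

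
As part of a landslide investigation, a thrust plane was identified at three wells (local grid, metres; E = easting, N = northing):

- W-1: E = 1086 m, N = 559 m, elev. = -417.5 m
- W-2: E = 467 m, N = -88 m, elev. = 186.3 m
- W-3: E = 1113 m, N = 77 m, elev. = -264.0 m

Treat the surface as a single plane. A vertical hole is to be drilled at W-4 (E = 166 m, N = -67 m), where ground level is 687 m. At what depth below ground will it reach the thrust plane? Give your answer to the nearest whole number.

325 m

Two edge vectors: W-1→W-2 = (-619, -647, 603.8), W-1→W-3 = (27, -482, 153.5).
Normal n = (W-1→W-2) × (W-1→W-3) = (191717.1, 111319.1, 315827).
So ∂z/∂E = −n_x/n_z = −0.60703 and ∂z/∂N = −n_y/n_z = −0.35247.
Intercept c from W-1: -417.5 + 659.24 + 197.03 = 438.77.
At (166, -67): z_contact = −100.8 + 23.6 + 438.77 = 361.6 m.
Depth below ground = 687 − 361.6 = 325 m.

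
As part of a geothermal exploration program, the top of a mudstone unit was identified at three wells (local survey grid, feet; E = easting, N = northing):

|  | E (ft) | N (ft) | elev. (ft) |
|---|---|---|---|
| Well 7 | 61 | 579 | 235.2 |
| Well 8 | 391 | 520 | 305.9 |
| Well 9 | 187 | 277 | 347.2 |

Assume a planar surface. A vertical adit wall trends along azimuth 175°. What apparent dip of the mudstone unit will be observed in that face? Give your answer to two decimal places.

17.59°

Two edge vectors: Well 7→Well 8 = (330, -59, 70.7), Well 7→Well 9 = (126, -302, 112).
Normal n = (Well 7→Well 8) × (Well 7→Well 9) = (14743.4, -28051.8, -92226).
So ∂z/∂E = −n_x/n_z = 0.15986 and ∂z/∂N = −n_y/n_z = −0.30416.
Unit vector along 175° is (sin 175°, cos 175°) = (0.0872, -0.9962).
Slope in that direction = a·(0.0872) + b·(-0.9962) = 0.31694.
Apparent dip = arctan|0.31694| = 17.59° (true dip is 19.0°, so apparent ≤ true as expected).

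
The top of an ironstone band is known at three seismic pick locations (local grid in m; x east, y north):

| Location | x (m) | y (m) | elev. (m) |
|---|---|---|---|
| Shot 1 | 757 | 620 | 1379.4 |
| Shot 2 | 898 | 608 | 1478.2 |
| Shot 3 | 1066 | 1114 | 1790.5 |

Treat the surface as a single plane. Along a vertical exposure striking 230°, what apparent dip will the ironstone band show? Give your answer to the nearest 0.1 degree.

38.7°

Let the plane be z = a·x + b·y + c.
Shot 2−Shot 1: 141a − 12b = 98.8;  Shot 3−Shot 1: 309a + 494b = 411.1.
Solving gives a = 0.73254, b = 0.37398.
Unit vector along 230° is (sin 230°, cos 230°) = (-0.7660, -0.6428).
Slope in that direction = a·(-0.7660) + b·(-0.6428) = −0.80155.
Apparent dip = arctan|0.80155| = 38.7° (true dip is 39.4°, so apparent ≤ true as expected).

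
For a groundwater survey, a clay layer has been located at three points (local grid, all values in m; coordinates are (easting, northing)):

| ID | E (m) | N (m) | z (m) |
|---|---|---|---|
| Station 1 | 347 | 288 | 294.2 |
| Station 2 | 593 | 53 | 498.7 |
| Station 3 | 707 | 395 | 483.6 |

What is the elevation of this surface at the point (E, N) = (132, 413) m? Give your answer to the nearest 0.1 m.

Two edge vectors: Station 1→Station 2 = (246, -235, 204.5), Station 1→Station 3 = (360, 107, 189.4).
Normal n = (Station 1→Station 2) × (Station 1→Station 3) = (-66390.5, 27027.6, 110922).
So ∂z/∂E = −n_x/n_z = 0.59853 and ∂z/∂N = −n_y/n_z = −0.24366.
Intercept c from Station 1: 294.2 − 207.69 + 70.17 = 156.68.
At (132, 413): z = 79.0 − 100.6 + 156.68 = 135.1 m.

135.1 m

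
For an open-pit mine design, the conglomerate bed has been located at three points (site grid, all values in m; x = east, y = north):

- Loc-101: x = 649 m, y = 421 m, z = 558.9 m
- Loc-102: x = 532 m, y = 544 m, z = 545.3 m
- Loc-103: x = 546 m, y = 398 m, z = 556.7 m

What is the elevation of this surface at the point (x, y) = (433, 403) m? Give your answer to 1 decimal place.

552.0 m

Let the plane be z = a·x + b·y + c.
Loc-102−Loc-101: −117a + 123b = −13.6;  Loc-103−Loc-101: −103a − 23b = −2.2.
Solving gives a = 0.03798, b = −0.07444.
Then c = 558.9 − a·649 − b·421 = 565.59.
At (433, 403): z = 16.4 − 30.0 + 565.59 = 552.0 m.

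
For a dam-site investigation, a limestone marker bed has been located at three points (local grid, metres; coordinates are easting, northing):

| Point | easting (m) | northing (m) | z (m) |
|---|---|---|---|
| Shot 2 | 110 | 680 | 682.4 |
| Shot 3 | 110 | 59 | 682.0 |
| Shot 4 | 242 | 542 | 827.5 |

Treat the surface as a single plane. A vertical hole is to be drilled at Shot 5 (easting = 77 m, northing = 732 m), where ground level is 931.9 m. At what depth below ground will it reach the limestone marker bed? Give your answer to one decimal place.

285.8 m

Let the plane be z = a·easting + b·northing + c.
Shot 3−Shot 2: 0a − 621b = −0.4;  Shot 4−Shot 2: 132a − 138b = 145.1.
Solving gives a = 1.09992, b = 0.00064.
Then c = 682.4 − a·110 − b·680 = 560.97.
At (77, 732): z_contact = 84.69 + 0.47 + 560.97 = 646.14 m.
Depth below ground = 931.9 − 646.14 = 285.8 m.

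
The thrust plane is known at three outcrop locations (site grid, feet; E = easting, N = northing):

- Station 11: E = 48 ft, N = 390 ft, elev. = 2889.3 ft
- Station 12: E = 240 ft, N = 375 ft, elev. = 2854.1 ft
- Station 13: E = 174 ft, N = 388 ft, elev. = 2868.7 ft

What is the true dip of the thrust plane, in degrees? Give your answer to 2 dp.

19.59°

Let the plane be z = a·E + b·N + c.
Station 12−Station 11: 192a − 15b = −35.2;  Station 13−Station 11: 126a − 2b = −20.6.
Solving gives a = −0.15843, b = 0.31873.
Gradient magnitude |∇z| = √(a² + b²) = √(0.02510 + 0.10159) = 0.35593.
True dip = arctan(0.35593) = 19.59°, dipping toward SSE (azimuth ≈ 154°).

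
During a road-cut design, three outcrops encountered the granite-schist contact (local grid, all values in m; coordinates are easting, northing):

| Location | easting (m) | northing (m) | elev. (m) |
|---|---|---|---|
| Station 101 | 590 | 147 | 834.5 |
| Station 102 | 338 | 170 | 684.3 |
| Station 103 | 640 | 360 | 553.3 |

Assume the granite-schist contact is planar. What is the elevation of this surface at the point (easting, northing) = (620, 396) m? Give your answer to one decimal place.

492.5 m

Two edge vectors: Station 101→Station 102 = (-252, 23, -150.2), Station 101→Station 103 = (50, 213, -281.2).
Normal n = (Station 101→Station 102) × (Station 101→Station 103) = (25525, -78372.4, -54826).
So ∂z/∂easting = −n_x/n_z = 0.46556 and ∂z/∂northing = −n_y/n_z = −1.42948.
Intercept c from Station 101: 834.5 − 274.68 + 210.13 = 769.95.
At (620, 396): z = 288.6 − 566.1 + 769.95 = 492.5 m.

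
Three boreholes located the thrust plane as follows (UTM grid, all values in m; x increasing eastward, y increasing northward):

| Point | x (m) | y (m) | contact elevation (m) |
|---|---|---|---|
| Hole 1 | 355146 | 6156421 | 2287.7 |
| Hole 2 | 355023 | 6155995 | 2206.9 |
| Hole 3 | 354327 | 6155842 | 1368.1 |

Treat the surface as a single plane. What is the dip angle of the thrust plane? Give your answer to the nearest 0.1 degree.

Let the plane be z = a·x + b·y + c.
Hole 2−Hole 1: −123a − 426b = −80.8;  Hole 3−Hole 1: −819a − 579b = −919.6.
Solving gives a = 1.24233, b = −0.16903.
Gradient magnitude |∇z| = √(a² + b²) = √(1.54338 + 0.02857) = 1.25378.
True dip = arctan(1.25378) = 51.4°, dipping toward W (azimuth ≈ 278°).

51.4°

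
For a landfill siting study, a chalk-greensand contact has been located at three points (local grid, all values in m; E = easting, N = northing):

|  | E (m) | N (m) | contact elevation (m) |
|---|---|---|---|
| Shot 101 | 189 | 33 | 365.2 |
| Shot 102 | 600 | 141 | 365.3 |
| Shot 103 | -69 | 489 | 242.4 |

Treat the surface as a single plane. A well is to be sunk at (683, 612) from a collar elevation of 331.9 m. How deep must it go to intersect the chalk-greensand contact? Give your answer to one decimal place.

Two edge vectors: Shot 101→Shot 102 = (411, 108, 0.1), Shot 101→Shot 103 = (-258, 456, -122.8).
Normal n = (Shot 101→Shot 102) × (Shot 101→Shot 103) = (-13308, 50445, 215280).
So ∂z/∂E = −n_x/n_z = 0.06182 and ∂z/∂N = −n_y/n_z = −0.23432.
Intercept c from Shot 101: 365.2 − 11.68 + 7.73 = 361.25.
At (683, 612): z_contact = 42.22 − 143.41 + 361.25 = 260.06 m.
Depth below ground = 331.9 − 260.06 = 71.8 m.

71.8 m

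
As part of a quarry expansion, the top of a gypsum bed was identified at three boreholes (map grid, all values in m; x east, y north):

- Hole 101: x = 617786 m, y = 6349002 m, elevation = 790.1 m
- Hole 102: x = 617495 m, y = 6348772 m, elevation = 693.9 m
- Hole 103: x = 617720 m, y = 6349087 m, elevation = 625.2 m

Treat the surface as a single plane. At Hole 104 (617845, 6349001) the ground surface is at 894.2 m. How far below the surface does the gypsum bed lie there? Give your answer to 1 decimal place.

Let the plane be z = a·x + b·y + c.
Hole 102−Hole 101: −291a − 230b = −96.2;  Hole 103−Hole 101: −66a + 85b = −164.9.
Solving gives a = 1.155054491, b = −1.043134160.
Then c = 790.1 − a·617786 − b·6349002 = 5910074.48.
At (617845, 6349001): z_contact = 713644.64 − 6622859.83 + 5910074.48 = 859.29 m.
Depth below ground = 894.2 − 859.29 = 34.9 m.

34.9 m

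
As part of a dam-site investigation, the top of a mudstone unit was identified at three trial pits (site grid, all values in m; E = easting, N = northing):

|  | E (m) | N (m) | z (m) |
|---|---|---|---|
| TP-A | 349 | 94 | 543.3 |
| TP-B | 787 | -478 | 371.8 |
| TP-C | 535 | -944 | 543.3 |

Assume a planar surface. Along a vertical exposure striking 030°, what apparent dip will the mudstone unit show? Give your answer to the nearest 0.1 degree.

Let the plane be z = a·E + b·N + c.
TP-B−TP-A: 438a − 572b = −171.5;  TP-C−TP-A: 186a − 1038b = 0.
Solving gives a = −0.51117, b = −0.09160.
Unit vector along 030° is (sin 30°, cos 30°) = (0.5000, 0.8660).
Slope in that direction = a·(0.5000) + b·(0.8660) = −0.33491.
Apparent dip = arctan|0.33491| = 18.5° (true dip is 27.4°, so apparent ≤ true as expected).

18.5°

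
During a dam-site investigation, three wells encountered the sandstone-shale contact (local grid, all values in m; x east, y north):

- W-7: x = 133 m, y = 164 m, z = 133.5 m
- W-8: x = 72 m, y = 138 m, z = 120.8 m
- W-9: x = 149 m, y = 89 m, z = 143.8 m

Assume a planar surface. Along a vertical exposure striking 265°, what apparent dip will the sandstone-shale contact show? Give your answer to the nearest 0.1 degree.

13.3°

Two edge vectors: W-7→W-8 = (-61, -26, -12.7), W-7→W-9 = (16, -75, 10.3).
Normal n = (W-7→W-8) × (W-7→W-9) = (-1220.3, 425.1, 4991).
So ∂z/∂x = −n_x/n_z = 0.24450 and ∂z/∂y = −n_y/n_z = −0.08517.
Unit vector along 265° is (sin 265°, cos 265°) = (-0.9962, -0.0872).
Slope in that direction = a·(-0.9962) + b·(-0.0872) = −0.23615.
Apparent dip = arctan|0.23615| = 13.3° (true dip is 14.5°, so apparent ≤ true as expected).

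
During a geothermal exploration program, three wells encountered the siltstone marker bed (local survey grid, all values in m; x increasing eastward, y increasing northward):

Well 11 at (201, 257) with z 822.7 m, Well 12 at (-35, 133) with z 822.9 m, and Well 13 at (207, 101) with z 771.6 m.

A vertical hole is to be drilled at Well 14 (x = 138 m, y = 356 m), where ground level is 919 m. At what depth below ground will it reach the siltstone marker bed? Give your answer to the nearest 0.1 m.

Two edge vectors: Well 11→Well 12 = (-236, -124, 0.2), Well 11→Well 13 = (6, -156, -51.1).
Normal n = (Well 11→Well 12) × (Well 11→Well 13) = (6367.6, -12058.4, 37560).
So ∂z/∂x = −n_x/n_z = −0.16953 and ∂z/∂y = −n_y/n_z = 0.32104.
Intercept c from Well 11: 822.7 + 34.08 − 82.51 = 774.27.
At (138, 356): z_contact = −23.40 + 114.29 + 774.27 = 865.16 m.
Depth below ground = 919 − 865.16 = 53.8 m.

53.8 m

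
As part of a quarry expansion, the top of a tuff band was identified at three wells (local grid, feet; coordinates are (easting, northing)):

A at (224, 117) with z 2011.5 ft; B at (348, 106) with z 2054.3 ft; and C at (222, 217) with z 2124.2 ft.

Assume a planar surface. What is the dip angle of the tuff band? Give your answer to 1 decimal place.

Let the plane be z = a·E + b·N + c.
B−A: 124a − 11b = 42.8;  C−A: −2a + 100b = 112.7.
Solving gives a = 0.44593, b = 1.13592.
Gradient magnitude |∇z| = √(a² + b²) = √(0.19885 + 1.29031) = 1.22031.
True dip = arctan(1.22031) = 50.7°, dipping toward SSW (azimuth ≈ 201°).

50.7°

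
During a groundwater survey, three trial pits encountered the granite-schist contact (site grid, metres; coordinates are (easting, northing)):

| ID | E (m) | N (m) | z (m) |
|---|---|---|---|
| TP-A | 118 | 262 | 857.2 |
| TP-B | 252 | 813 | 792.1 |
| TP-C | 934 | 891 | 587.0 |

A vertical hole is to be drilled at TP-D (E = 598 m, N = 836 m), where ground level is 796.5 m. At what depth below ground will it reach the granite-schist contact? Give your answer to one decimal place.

107.7 m

Let the plane be z = a·E + b·N + c.
TP-B−TP-A: 134a + 551b = −65.1;  TP-C−TP-A: 816a + 629b = −270.2.
Solving gives a = −0.29544, b = −0.04630.
Then c = 857.2 − a·118 − b·262 = 904.19.
At (598, 836): z_contact = −176.67 − 38.71 + 904.19 = 688.81 m.
Depth below ground = 796.5 − 688.81 = 107.7 m.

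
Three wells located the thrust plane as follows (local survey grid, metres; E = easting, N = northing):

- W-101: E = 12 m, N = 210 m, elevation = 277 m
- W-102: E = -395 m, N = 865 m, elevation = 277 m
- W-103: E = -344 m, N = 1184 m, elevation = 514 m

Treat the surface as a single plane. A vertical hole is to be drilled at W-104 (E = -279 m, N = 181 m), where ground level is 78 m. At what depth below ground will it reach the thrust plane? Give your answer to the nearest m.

95 m

Two edge vectors: W-101→W-102 = (-407, 655, 0), W-101→W-103 = (-356, 974, 237).
Normal n = (W-101→W-102) × (W-101→W-103) = (155235, 96459, -163238).
So ∂z/∂E = −n_x/n_z = 0.95097 and ∂z/∂N = −n_y/n_z = 0.59091.
Intercept c from W-101: 277 − 11.41 − 124.09 = 141.50.
At (-279, 181): z_contact = −265.3 + 107.0 + 141.50 = -16.9 m.
Depth below ground = 78 − (-16.9) = 95 m.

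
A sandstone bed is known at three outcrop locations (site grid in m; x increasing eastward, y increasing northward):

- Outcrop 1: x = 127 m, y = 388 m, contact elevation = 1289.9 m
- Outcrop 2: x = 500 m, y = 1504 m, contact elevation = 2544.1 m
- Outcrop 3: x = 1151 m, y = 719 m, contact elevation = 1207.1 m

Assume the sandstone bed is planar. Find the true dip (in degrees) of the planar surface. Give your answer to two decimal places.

Two edge vectors: Outcrop 1→Outcrop 2 = (373, 1116, 1254.2), Outcrop 1→Outcrop 3 = (1024, 331, -82.8).
Normal n = (Outcrop 1→Outcrop 2) × (Outcrop 1→Outcrop 3) = (-507545, 1315185.2, -1019321).
So ∂z/∂x = −n_x/n_z = −0.49792 and ∂z/∂y = −n_y/n_z = 1.29026.
Gradient magnitude |∇z| = √(a² + b²) = √(0.24793 + 1.66476) = 1.38300.
True dip = arctan(1.38300) = 54.13°, dipping toward SSE (azimuth ≈ 159°).

54.13°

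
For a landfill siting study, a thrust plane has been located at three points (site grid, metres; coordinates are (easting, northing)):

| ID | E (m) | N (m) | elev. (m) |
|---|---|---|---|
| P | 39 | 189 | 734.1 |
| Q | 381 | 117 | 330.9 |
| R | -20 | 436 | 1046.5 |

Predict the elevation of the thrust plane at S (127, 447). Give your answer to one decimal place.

Let the plane be z = a·E + b·N + c.
Q−P: 342a − 72b = −403.2;  R−P: −59a + 247b = 312.4.
Solving gives a = −0.96101, b = 1.03523.
Then c = 734.1 − a·39 − b·189 = 575.92.
At (127, 447): z = −122.0 + 462.7 + 575.92 = 916.6 m.

916.6 m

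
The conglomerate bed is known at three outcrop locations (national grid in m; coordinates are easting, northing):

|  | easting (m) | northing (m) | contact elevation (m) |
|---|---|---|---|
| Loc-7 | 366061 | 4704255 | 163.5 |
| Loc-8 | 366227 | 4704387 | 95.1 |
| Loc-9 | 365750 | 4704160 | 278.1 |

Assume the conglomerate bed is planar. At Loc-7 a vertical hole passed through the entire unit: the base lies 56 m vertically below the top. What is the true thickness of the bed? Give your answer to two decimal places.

Two edge vectors: Loc-7→Loc-8 = (166, 132, -68.4), Loc-7→Loc-9 = (-311, -95, 114.6).
Normal n = (Loc-7→Loc-8) × (Loc-7→Loc-9) = (8629.2, 2248.8, 25282).
So ∂z/∂easting = −n_x/n_z = −0.34132 and ∂z/∂northing = −n_y/n_z = −0.08895.
|∇z| = √(a²+b²) = 0.35272, so dip δ = arctan(0.35272) = 19.43°.
True thickness = vertical thickness × cos δ = 56 × cos 19.43° = 52.81 m.

52.81 m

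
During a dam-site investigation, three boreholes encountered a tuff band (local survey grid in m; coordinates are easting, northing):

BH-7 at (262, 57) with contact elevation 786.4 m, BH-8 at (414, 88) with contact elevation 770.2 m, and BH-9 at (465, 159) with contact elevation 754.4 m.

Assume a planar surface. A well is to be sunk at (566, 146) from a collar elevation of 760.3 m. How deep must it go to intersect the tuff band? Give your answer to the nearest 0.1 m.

10.9 m

Two edge vectors: BH-7→BH-8 = (152, 31, -16.2), BH-7→BH-9 = (203, 102, -32).
Normal n = (BH-7→BH-8) × (BH-7→BH-9) = (660.4, 1575.4, 9211).
So ∂z/∂easting = −n_x/n_z = −0.07170 and ∂z/∂northing = −n_y/n_z = −0.17103.
Intercept c from BH-7: 786.4 + 18.78 + 9.75 = 814.93.
At (566, 146): z_contact = −40.58 − 24.97 + 814.93 = 749.38 m.
Depth below ground = 760.3 − 749.38 = 10.9 m.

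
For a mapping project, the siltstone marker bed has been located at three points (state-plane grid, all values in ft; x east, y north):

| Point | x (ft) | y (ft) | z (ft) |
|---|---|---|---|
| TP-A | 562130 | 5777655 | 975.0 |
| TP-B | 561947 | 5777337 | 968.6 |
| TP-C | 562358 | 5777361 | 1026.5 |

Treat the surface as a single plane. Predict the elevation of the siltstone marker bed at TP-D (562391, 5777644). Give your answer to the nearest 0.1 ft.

Two edge vectors: TP-A→TP-B = (-183, -318, -6.4), TP-A→TP-C = (228, -294, 51.5).
Normal n = (TP-A→TP-B) × (TP-A→TP-C) = (-18258.6, 7965.3, 126306).
So ∂z/∂x = −n_x/n_z = 0.144558453 and ∂z/∂y = −n_y/n_z = −0.063063512.
Intercept c from TP-A: 975 − 81260.64 + 364359.22 = 284073.57.
At (562391, 5777644): z = 81298.4 − 364358.5 + 284073.57 = 1013.4 ft.

1013.4 ft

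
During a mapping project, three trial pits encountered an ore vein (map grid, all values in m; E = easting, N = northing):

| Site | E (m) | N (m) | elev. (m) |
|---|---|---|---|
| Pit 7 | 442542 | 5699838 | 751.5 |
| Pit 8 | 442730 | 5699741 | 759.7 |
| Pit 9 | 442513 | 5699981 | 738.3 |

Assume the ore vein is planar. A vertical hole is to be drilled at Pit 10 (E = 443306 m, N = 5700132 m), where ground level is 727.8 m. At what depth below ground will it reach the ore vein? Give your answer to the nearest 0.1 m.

7.1 m

Two edge vectors: Pit 7→Pit 8 = (188, -97, 8.2), Pit 7→Pit 9 = (-29, 143, -13.2).
Normal n = (Pit 7→Pit 8) × (Pit 7→Pit 9) = (107.8, 2243.8, 24071).
So ∂z/∂E = −n_x/n_z = −0.004478418 and ∂z/∂N = −n_y/n_z = −0.093215903.
Intercept c from Pit 7: 751.5 + 1981.89 + 531315.55 = 534048.93.
At (443306, 5700132): z_contact = −1985.31 − 531342.95 + 534048.93 = 720.67 m.
Depth below ground = 727.8 − 720.67 = 7.1 m.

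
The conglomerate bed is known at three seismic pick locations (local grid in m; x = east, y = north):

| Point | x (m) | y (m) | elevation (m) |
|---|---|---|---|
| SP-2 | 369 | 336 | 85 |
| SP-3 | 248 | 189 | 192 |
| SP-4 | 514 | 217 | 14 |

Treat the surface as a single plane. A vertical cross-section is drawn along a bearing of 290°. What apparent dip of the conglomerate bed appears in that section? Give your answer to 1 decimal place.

28.5°

Let the plane be z = a·x + b·y + c.
SP-3−SP-2: −121a − 147b = 107;  SP-4−SP-2: 145a − 119b = −71.
Solving gives a = −0.64877, b = −0.19387.
Unit vector along 290° is (sin 290°, cos 290°) = (-0.9397, 0.3420).
Slope in that direction = a·(-0.9397) + b·(0.3420) = 0.54333.
Apparent dip = arctan|0.54333| = 28.5° (true dip is 34.1°, so apparent ≤ true as expected).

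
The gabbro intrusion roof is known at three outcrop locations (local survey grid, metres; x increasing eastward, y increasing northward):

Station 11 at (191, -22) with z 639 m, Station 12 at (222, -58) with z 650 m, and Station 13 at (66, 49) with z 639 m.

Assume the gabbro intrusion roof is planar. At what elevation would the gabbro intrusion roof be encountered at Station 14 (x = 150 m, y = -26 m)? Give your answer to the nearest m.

Let the plane be z = a·x + b·y + c.
Station 12−Station 11: 31a − 36b = 11;  Station 13−Station 11: −125a + 71b = 0.
Solving gives a = −0.33971, b = −0.59809.
Then c = 639 − a·191 − b·-22 = 690.73.
At (150, -26): z = −51.0 + 15.6 + 690.73 = 655.3 m.

655 m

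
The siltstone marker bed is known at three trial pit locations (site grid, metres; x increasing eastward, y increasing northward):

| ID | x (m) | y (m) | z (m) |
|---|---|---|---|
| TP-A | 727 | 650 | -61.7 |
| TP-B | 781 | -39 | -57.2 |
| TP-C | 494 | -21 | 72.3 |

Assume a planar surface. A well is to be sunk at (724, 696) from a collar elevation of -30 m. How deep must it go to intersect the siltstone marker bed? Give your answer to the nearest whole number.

32 m

Let the plane be z = a·x + b·y + c.
TP-B−TP-A: 54a − 689b = 4.5;  TP-C−TP-A: −233a − 671b = 134.
Solving gives a = −0.45386, b = −0.04210.
Then c = -61.7 − a·727 − b·650 = 295.62.
At (724, 696): z_contact = −328.6 − 29.3 + 295.62 = -62.3 m.
Depth below ground = -30 − (-62.3) = 32 m.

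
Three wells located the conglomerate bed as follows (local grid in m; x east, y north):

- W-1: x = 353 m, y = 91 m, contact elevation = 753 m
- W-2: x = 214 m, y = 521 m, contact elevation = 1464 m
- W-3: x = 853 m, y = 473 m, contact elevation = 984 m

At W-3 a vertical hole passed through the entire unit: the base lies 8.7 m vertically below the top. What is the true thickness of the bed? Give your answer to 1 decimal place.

Two edge vectors: W-1→W-2 = (-139, 430, 711), W-1→W-3 = (500, 382, 231).
Normal n = (W-1→W-2) × (W-1→W-3) = (-172272, 387609, -268098).
So ∂z/∂x = −n_x/n_z = −0.64257 and ∂z/∂y = −n_y/n_z = 1.44577.
|∇z| = √(a²+b²) = 1.58214, so dip δ = arctan(1.58214) = 57.70°.
True thickness = vertical thickness × cos δ = 8.7 × cos 57.70° = 4.6 m.

4.6 m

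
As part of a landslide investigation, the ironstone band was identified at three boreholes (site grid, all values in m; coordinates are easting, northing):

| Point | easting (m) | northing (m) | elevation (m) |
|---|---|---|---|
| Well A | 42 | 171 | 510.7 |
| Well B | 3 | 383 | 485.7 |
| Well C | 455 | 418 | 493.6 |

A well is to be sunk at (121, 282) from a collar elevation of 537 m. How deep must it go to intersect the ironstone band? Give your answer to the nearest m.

Let the plane be z = a·easting + b·northing + c.
Well B−Well A: −39a + 212b = −25;  Well C−Well A: 413a + 247b = −17.1.
Solving gives a = 0.02624, b = −0.11310.
Then c = 510.7 − a·42 − b·171 = 528.94.
At (121, 282): z_contact = 3.2 − 31.9 + 528.94 = 500.2 m.
Depth below ground = 537 − 500.2 = 37 m.

37 m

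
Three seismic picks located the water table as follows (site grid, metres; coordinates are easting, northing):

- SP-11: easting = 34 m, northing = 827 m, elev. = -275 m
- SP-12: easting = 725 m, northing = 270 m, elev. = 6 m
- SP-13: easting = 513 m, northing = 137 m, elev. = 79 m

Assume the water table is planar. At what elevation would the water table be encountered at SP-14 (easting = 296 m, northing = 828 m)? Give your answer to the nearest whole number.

-280 m

Two edge vectors: SP-11→SP-12 = (691, -557, 281), SP-11→SP-13 = (479, -690, 354).
Normal n = (SP-11→SP-12) × (SP-11→SP-13) = (-3288, -110015, -209987).
So ∂z/∂easting = −n_x/n_z = −0.01566 and ∂z/∂northing = −n_y/n_z = −0.52391.
Intercept c from SP-11: -275 + 0.53 + 433.28 = 158.81.
At (296, 828): z = −4.6 − 433.8 + 158.81 = -279.6 m.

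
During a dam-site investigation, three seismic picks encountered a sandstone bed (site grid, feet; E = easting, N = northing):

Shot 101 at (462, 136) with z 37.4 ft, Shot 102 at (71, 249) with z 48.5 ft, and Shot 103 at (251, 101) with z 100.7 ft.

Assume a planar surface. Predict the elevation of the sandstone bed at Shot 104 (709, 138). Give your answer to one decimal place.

-13.4 ft

Two edge vectors: Shot 101→Shot 102 = (-391, 113, 11.1), Shot 101→Shot 103 = (-211, -35, 63.3).
Normal n = (Shot 101→Shot 102) × (Shot 101→Shot 103) = (7541.4, 22408.2, 37528).
So ∂z/∂E = −n_x/n_z = −0.20095 and ∂z/∂N = −n_y/n_z = −0.59711.
Intercept c from Shot 101: 37.4 + 92.84 + 81.21 = 211.45.
At (709, 138): z = −142.5 − 82.4 + 211.45 = -13.4 ft.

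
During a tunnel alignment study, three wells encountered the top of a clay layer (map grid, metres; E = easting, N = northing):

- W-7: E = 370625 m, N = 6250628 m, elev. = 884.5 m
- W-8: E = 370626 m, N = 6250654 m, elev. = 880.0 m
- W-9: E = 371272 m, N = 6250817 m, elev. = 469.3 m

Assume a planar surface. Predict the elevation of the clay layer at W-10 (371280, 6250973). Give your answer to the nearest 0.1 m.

441.1 m

Two edge vectors: W-7→W-8 = (1, 26, -4.5), W-7→W-9 = (647, 189, -415.2).
Normal n = (W-7→W-8) × (W-7→W-9) = (-9944.7, -2496.3, -16633).
So ∂z/∂E = −n_x/n_z = −0.597889737 and ∂z/∂N = −n_y/n_z = −0.150081164.
Intercept c from W-7: 884.5 + 221592.88 + 938101.53 = 1160578.91.
At (371280, 6250973): z = −221984.5 − 938153.3 + 1160578.91 = 441.1 m.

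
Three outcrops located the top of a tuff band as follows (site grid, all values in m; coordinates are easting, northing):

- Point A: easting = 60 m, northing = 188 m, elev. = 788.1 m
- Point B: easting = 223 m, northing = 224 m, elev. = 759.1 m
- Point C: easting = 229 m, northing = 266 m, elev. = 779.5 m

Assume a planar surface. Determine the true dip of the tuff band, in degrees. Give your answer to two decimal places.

Two edge vectors: Point A→Point B = (163, 36, -29), Point A→Point C = (169, 78, -8.6).
Normal n = (Point A→Point B) × (Point A→Point C) = (1952.4, -3499.2, 6630).
So ∂z/∂easting = −n_x/n_z = −0.29448 and ∂z/∂northing = −n_y/n_z = 0.52778.
Gradient magnitude |∇z| = √(a² + b²) = √(0.08672 + 0.27855) = 0.60438.
True dip = arctan(0.60438) = 31.15°, dipping toward SSE (azimuth ≈ 151°).

31.15°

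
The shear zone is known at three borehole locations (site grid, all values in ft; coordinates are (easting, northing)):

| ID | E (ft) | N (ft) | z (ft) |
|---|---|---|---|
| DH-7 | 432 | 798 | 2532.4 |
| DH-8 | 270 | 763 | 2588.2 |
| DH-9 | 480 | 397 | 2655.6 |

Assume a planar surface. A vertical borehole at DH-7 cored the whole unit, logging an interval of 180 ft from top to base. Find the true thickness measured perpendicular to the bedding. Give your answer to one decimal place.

165.1 ft

Two edge vectors: DH-7→DH-8 = (-162, -35, 55.8), DH-7→DH-9 = (48, -401, 123.2).
Normal n = (DH-7→DH-8) × (DH-7→DH-9) = (18063.8, 22636.8, 66642).
So ∂z/∂E = −n_x/n_z = −0.27106 and ∂z/∂N = −n_y/n_z = −0.33968.
|∇z| = √(a²+b²) = 0.43457, so dip δ = arctan(0.43457) = 23.49°.
True thickness = vertical thickness × cos δ = 180 × cos 23.49° = 165.1 ft.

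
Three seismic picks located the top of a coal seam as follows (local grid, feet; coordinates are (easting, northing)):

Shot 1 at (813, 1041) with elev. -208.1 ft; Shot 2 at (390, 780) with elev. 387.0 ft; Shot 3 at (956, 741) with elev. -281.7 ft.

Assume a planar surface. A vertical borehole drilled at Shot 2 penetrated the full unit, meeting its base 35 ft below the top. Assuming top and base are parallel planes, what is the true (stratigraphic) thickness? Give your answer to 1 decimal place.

21.9 ft

Let the plane be z = a·E + b·N + c.
Shot 2−Shot 1: −423a − 261b = 595.1;  Shot 3−Shot 1: 143a − 300b = −73.6.
Solving gives a = −1.20409, b = −0.32862.
|∇z| = √(a²+b²) = 1.24813, so dip δ = arctan(1.24813) = 51.30°.
True thickness = vertical thickness × cos δ = 35 × cos 51.30° = 21.9 ft.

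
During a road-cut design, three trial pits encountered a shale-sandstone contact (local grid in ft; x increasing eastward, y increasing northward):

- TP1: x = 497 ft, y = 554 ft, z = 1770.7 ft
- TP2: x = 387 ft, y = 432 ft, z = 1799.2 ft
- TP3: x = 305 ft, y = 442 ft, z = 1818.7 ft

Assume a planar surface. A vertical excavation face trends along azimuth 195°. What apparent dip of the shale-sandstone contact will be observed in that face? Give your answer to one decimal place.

4.5°

Two edge vectors: TP1→TP2 = (-110, -122, 28.5), TP1→TP3 = (-192, -112, 48).
Normal n = (TP1→TP2) × (TP1→TP3) = (-2664, -192, -11104).
So ∂z/∂x = −n_x/n_z = −0.23991 and ∂z/∂y = −n_y/n_z = −0.01729.
Unit vector along 195° is (sin 195°, cos 195°) = (-0.2588, -0.9659).
Slope in that direction = a·(-0.2588) + b·(-0.9659) = 0.07880.
Apparent dip = arctan|0.07880| = 4.5° (true dip is 13.5°, so apparent ≤ true as expected).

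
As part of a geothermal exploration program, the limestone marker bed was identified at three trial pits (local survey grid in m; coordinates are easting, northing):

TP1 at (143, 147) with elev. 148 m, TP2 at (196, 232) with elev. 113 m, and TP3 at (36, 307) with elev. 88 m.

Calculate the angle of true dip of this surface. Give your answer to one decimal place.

21.6°

Two edge vectors: TP1→TP2 = (53, 85, -35), TP1→TP3 = (-107, 160, -60).
Normal n = (TP1→TP2) × (TP1→TP3) = (500, 6925, 17575).
So ∂z/∂easting = −n_x/n_z = −0.02845 and ∂z/∂northing = −n_y/n_z = −0.39403.
Gradient magnitude |∇z| = √(a² + b²) = √(0.00081 + 0.15526) = 0.39505.
True dip = arctan(0.39505) = 21.6°, dipping toward N (azimuth ≈ 004°).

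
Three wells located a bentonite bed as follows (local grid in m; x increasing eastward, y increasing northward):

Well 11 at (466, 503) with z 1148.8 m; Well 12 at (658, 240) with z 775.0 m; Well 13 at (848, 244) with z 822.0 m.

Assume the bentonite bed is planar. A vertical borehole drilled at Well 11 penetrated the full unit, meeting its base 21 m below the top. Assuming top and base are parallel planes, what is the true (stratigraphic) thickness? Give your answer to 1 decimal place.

11.2 m

Let the plane be z = a·x + b·y + c.
Well 12−Well 11: 192a − 263b = −373.8;  Well 13−Well 11: 382a − 259b = −326.8.
Solving gives a = 0.21416, b = 1.57763.
|∇z| = √(a²+b²) = 1.59210, so dip δ = arctan(1.59210) = 57.87°.
True thickness = vertical thickness × cos δ = 21 × cos 57.87° = 11.2 m.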